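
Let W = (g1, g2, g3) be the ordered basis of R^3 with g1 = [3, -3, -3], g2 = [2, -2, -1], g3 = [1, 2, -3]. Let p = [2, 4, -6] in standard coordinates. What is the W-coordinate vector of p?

Write p = c_1 g1 + ... + c_3 g3 and solve for the c_i.
Gaussian elimination on [M | p] yields c = (0, 0, 2).
Check: 0·g1 + 0·g2 + 2g3 = [2, 4, -6].

[0, 0, 2]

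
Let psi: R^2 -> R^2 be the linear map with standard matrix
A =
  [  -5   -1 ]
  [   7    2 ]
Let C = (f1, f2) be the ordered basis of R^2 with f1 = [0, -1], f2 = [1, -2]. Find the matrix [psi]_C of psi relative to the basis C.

[[0, 3], [1, -3]]

The j-th column of [psi]_C is [psi(fj)]_C.
psi(f1) = A f1 = [1, -2] = 0·f1 + f2, so column 1 is [0, 1].
Repeating for f2 and assembling the columns gives [[0, 3], [1, -3]].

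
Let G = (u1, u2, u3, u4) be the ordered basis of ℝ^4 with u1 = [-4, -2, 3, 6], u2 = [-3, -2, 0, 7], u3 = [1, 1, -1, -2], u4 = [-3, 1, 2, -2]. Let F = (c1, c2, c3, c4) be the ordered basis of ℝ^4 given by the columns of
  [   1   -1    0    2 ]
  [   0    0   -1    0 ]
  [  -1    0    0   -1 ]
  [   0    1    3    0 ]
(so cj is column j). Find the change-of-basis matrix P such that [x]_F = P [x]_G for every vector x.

Column j of P is [uj]_F, since P maps G-coordinates to F-coordinates.
Expressing u1 in F: u1 = -2c1 + 0·c2 + 2c3 - c4, so column 1 of P is [-2, 0, 2, -1].
Doing the same for each uj gives P = [[-2, 2, 0, -2], [0, 1, 1, 1], [2, 2, -1, -1], [-1, -2, 1, 0]].

[[-2, 2, 0, -2], [0, 1, 1, 1], [2, 2, -1, -1], [-1, -2, 1, 0]]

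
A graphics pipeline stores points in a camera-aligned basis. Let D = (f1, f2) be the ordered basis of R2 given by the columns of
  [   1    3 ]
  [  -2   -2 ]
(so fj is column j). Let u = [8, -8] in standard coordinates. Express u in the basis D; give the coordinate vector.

[2, 2]

Write u = c_1 f1 + c_2 f2 and solve for the c_i.
System: c_1 + 3c_2 = 8, -2c_1 - 2c_2 = -8; solving gives c_1 = 2, c_2 = 2.
Check: 2f1 + 2f2 = [8, -8].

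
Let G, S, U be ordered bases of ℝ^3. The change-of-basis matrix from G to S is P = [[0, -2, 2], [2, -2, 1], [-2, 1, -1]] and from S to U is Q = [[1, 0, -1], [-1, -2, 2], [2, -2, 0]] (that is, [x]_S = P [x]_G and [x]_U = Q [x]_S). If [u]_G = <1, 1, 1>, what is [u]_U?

Apply P to get S-coordinates <0, 1, -2>, then Q to get U-coordinates.
The result is [u]_U = <2, -6, -2>.

<2, -6, -2>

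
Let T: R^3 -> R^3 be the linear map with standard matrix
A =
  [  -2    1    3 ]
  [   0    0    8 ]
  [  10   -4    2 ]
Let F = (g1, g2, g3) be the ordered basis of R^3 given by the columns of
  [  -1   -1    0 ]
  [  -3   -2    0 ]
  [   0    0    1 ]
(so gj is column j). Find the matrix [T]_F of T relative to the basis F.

Let P have columns g1, ..., g3. Then [T]_F = P^(-1) A P.
Here det P = -1, so P^(-1) is integer; computing A P first and then P^(-1)(A P) gives [[-2, 0, -2], [3, 0, -1], [2, -2, 2]].

[[-2, 0, -2], [3, 0, -1], [2, -2, 2]]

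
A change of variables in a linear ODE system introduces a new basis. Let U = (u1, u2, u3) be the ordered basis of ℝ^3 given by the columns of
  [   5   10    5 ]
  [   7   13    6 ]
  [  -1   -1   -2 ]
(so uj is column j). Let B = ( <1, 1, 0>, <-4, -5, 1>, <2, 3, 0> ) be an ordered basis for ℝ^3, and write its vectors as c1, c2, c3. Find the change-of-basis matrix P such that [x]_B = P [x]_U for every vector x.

Take x = uj: its U-coordinates are the j-th standard unit vector, so P e_j — column j of P — equals [uj]_B.
u1 = -c1 - c2 + c3, giving column 1 = <-1, -1, 1>; repeating for each j gives P = [[-1, 2, -1], [-1, -1, -2], [1, 2, -1]].

[[-1, 2, -1], [-1, -1, -2], [1, 2, -1]]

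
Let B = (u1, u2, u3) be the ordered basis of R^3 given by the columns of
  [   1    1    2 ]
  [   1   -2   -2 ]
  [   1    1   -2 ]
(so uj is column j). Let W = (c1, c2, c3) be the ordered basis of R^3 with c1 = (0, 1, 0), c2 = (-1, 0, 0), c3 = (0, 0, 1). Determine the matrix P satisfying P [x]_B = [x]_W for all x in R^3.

Let M have columns uj and N have columns cj. Then for every x, N [x]_W = x = M [x]_B, so P = N^(-1) M.
Since det N = 1, N^(-1) has integer entries; multiplying gives P = [[1, -2, -2], [-1, -1, -2], [1, 1, -2]].

[[1, -2, -2], [-1, -1, -2], [1, 1, -2]]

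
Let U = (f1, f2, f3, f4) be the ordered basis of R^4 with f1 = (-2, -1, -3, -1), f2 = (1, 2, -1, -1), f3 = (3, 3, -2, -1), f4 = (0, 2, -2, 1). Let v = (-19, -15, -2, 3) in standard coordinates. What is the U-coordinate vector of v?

(3, -1, -4, 1)

We seek scalars with c_1 f1 + ... + c_4 f4 = v; equivalently solve M c = v where the columns of M are f1, ..., f4.
Solving this 4x4 system gives c = (3, -1, -4, 1).
Check: 3f1 - f2 - 4f3 + f4 = (-19, -15, -2, 3).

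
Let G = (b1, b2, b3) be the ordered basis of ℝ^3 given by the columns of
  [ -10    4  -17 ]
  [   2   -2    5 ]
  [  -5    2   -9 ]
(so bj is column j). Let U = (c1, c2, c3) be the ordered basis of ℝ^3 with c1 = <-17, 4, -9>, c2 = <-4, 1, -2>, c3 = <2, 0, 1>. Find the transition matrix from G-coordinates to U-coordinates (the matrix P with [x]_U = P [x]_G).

Column j of P is [bj]_U, since P maps G-coordinates to U-coordinates.
Expressing b1 in U: b1 = 0·c1 + 2c2 - c3, so column 1 of P is <0, 2, -1>.
Doing the same for each bj gives P = [[0, 0, 1], [2, -2, 1], [-1, -2, 2]].

[[0, 0, 1], [2, -2, 1], [-1, -2, 2]]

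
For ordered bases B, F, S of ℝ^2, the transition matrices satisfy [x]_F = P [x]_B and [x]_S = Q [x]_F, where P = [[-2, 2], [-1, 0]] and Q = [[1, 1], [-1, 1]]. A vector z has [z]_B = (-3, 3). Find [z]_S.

Apply P to get F-coordinates (12, 3), then Q to get S-coordinates.
The result is [z]_S = (15, -9).

(15, -9)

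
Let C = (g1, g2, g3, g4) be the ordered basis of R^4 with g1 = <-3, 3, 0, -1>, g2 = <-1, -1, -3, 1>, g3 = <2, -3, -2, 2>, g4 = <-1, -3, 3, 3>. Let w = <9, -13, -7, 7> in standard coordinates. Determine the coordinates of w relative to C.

We seek scalars with c_1 g1 + ... + c_4 g4 = w; equivalently solve M c = w where the columns of M are g1, ..., g4.
Gaussian elimination on [M | w] yields c = (-2, 1, 2, 0).
Check: -2g1 + g2 + 2g3 + 0·g4 = <9, -13, -7, 7>.

<-2, 1, 2, 0>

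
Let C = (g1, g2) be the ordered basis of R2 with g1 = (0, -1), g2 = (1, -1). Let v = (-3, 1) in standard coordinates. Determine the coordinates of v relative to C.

(2, -3)

We seek scalars with c_1 g1 + c_2 g2 = v; equivalently solve M c = v where the columns of M are g1, g2.
System: 0c_1 + c_2 = -3, -c_1 - c_2 = 1; solving gives c_1 = 2, c_2 = -3.
Check: 2g1 - 3g2 = (-3, 1).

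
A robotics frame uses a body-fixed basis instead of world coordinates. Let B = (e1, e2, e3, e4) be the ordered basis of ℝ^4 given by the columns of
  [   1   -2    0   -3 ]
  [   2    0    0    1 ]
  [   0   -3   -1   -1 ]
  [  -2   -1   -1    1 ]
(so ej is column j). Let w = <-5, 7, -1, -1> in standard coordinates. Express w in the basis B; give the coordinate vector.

<2, -1, 1, 3>

Write w = c_1 e1 + ... + c_4 e4 and solve for the c_i.
Gaussian elimination on [M | w] yields c = (2, -1, 1, 3).
Check: 2e1 - e2 + e3 + 3e4 = <-5, 7, -1, -1>.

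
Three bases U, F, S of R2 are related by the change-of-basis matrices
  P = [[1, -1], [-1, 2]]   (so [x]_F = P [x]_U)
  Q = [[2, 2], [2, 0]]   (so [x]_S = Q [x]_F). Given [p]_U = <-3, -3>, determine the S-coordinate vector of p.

Apply P to get F-coordinates <0, -3>, then Q to get S-coordinates.
The result is [p]_S = <-6, 0>.

<-6, 0>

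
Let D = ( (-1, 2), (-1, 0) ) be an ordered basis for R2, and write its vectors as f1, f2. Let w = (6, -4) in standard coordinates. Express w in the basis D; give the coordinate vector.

Write w = c_1 f1 + c_2 f2 and solve for the c_i.
System: -c_1 - c_2 = 6, 2c_1 + 0c_2 = -4; solving gives c_1 = -2, c_2 = -4.
Check: -2f1 - 4f2 = (6, -4).

(-2, -4)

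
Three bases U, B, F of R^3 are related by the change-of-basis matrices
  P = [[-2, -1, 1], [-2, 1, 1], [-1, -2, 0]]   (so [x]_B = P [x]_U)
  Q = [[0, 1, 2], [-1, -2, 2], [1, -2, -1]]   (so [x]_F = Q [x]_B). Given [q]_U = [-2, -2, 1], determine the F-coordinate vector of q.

[15, -1, -5]

Apply P to get B-coordinates [7, 3, 6], then Q to get F-coordinates.
The result is [q]_F = [15, -1, -5].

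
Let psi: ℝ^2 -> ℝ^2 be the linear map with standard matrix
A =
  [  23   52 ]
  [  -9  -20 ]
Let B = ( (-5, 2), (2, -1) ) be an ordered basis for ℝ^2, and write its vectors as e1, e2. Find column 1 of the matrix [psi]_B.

Compute psi(e1) = A e1 = (-11, 5) in standard coordinates.
Then write this in B-coordinates: solve for y in y_1 e1 + y_2 e2 = (-11, 5).
This gives y = (1, -3), which is column 1 of [psi]_B.

(1, -3)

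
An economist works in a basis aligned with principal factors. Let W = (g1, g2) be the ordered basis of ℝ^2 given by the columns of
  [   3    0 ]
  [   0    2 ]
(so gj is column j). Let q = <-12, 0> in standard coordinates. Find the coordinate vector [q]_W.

[q]_W is the unique c with M c = q, where M has columns g1, g2.
System: 3c_1 + 0c_2 = -12, 0c_1 + 2c_2 = 0; solving gives c_1 = -4, c_2 = 0.
Check: -4g1 + 0·g2 = <-12, 0>.

<-4, 0>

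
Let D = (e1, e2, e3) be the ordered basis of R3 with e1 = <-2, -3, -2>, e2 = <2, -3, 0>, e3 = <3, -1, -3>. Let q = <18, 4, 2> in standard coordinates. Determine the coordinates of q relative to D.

<-4, 2, 2>

[q]_D is the unique c with M c = q, where M has columns e1, ..., e3.
Solving this 3x3 system gives c = (-4, 2, 2).
Check: -4e1 + 2e2 + 2e3 = <18, 4, 2>.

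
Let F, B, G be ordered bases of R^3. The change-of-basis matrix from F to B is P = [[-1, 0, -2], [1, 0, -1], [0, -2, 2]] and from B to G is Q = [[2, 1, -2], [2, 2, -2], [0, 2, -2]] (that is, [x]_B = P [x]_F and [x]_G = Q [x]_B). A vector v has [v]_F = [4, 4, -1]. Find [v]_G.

[21, 26, 30]

First [v]_B = P [v]_F = [-2, 5, -10].
Then [v]_G = Q [v]_B = [21, 26, 30].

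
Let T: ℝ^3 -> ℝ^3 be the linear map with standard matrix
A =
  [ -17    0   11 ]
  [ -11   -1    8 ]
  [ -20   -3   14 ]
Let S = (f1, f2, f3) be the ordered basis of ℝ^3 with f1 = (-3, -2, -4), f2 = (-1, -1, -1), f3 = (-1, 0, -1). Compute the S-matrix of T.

The j-th column of [T]_S is [T(fj)]_S.
T(f1) = A f1 = (7, 3, 10) = -3f1 + 3f2 - f3, so column 1 is (-3, 3, -1).
Repeating for f2, f3 and assembling the columns gives [[-3, -3, 0], [3, 2, -3], [-1, 1, -3]].

[[-3, -3, 0], [3, 2, -3], [-1, 1, -3]]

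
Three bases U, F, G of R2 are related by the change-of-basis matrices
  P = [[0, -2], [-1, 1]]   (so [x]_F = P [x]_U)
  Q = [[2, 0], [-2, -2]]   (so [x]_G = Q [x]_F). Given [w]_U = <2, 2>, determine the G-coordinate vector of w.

<-8, 8>

Composing the changes, [w]_G = Q P [w]_U.
Q P = [[0, -4], [2, 2]]; applying this to <2, 2> gives <-8, 8>.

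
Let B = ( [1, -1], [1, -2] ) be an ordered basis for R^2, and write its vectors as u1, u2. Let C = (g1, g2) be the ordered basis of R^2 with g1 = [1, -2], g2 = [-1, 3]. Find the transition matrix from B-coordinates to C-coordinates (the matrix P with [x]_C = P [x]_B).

Let M have columns uj and N have columns gj. Then for every x, N [x]_C = x = M [x]_B, so P = N^(-1) M.
Since det N = 1, N^(-1) has integer entries; multiplying gives P = [[2, 1], [1, 0]].

[[2, 1], [1, 0]]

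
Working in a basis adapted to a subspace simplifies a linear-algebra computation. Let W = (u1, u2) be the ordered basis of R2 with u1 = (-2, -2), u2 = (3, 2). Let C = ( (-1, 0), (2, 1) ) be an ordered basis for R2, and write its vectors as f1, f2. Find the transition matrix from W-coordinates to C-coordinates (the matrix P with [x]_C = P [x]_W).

[[-2, 1], [-2, 2]]

Take x = uj: its W-coordinates are the j-th standard unit vector, so P e_j — column j of P — equals [uj]_C.
u1 = -2f1 - 2f2, giving column 1 = (-2, -2); repeating for each j gives P = [[-2, 1], [-2, 2]].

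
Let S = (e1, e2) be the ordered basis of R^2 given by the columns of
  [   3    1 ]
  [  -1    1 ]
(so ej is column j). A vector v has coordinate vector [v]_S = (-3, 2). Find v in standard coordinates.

By definition v = -3e1 + 2e2.
Summing componentwise gives (-7, 5).

(-7, 5)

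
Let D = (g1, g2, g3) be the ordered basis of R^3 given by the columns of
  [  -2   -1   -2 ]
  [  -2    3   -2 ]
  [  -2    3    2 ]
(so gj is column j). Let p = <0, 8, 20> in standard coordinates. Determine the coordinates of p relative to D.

<-4, 2, 3>

[p]_D is the unique c with M c = p, where M has columns g1, ..., g3.
Gaussian elimination on [M | p] yields c = (-4, 2, 3).
Check: -4g1 + 2g2 + 3g3 = <0, 8, 20>.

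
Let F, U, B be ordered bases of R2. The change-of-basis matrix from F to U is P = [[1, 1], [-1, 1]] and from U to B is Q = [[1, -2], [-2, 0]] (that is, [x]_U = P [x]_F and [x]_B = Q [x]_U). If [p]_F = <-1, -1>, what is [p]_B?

Composing the changes, [p]_B = Q P [p]_F.
Q P = [[3, -1], [-2, -2]]; applying this to <-1, -1> gives <-2, 4>.

<-2, 4>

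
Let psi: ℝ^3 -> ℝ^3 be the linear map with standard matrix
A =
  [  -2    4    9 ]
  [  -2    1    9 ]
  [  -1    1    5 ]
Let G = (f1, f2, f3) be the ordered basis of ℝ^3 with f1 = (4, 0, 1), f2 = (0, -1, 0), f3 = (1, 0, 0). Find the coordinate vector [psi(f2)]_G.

(-1, 1, 0)

Compute psi(f2) = A f2 = (-4, -1, -1) in standard coordinates.
Then write this in G-coordinates: solve for y in y_1 f1 + ... + y_3 f3 = (-4, -1, -1).
This gives y = (-1, 1, 0), which is column 2 of [psi]_G.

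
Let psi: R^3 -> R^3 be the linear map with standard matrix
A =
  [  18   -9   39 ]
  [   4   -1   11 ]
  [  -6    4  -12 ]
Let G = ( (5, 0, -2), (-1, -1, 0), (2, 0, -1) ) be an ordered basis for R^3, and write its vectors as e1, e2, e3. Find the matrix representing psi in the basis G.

Let P have columns e1, ..., e3. Then [psi]_G = P^(-1) A P.
Here det P = 1, so P^(-1) is integer; computing A P first and then P^(-1)(A P) gives [[2, -2, 0], [2, 3, 3], [2, 2, 0]].

[[2, -2, 0], [2, 3, 3], [2, 2, 0]]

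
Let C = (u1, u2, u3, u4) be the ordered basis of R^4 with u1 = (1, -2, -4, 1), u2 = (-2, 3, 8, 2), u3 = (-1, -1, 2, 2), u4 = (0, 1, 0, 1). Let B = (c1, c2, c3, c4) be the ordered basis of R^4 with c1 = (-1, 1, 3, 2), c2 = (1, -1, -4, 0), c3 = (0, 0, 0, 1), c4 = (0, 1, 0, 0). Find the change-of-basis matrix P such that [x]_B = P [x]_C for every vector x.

[[0, 0, 2, 0], [1, -2, 1, 0], [1, 2, -2, 1], [-1, 1, -2, 1]]

Column j of P is [uj]_B, since P maps C-coordinates to B-coordinates.
Expressing u1 in B: u1 = 0·c1 + c2 + c3 - c4, so column 1 of P is (0, 1, 1, -1).
Doing the same for each uj gives P = [[0, 0, 2, 0], [1, -2, 1, 0], [1, 2, -2, 1], [-1, 1, -2, 1]].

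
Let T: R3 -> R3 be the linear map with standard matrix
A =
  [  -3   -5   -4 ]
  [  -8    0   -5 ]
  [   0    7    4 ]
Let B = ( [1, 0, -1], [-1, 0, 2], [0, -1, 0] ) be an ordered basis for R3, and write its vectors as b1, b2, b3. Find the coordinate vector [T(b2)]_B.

Compute T(b2) = A b2 = [-5, -2, 8] in standard coordinates.
Then write this in B-coordinates: solve for y in y_1 b1 + ... + y_3 b3 = [-5, -2, 8].
This gives y = [-2, 3, 2], which is column 2 of [T]_B.

[-2, 3, 2]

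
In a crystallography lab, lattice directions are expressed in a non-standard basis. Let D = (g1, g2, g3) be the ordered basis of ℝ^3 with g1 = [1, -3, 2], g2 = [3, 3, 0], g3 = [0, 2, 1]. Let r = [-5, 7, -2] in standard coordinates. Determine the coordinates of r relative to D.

[r]_D is the unique c with M c = r, where M has columns g1, ..., g3.
Solving this 3x3 system gives c = (-2, -1, 2).
Check: -2g1 - g2 + 2g3 = [-5, 7, -2].

[-2, -1, 2]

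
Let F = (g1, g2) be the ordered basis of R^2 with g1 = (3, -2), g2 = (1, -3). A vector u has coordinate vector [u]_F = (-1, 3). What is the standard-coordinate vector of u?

(0, -7)

u = M [u]_F, where M has columns g1, g2.
Carrying out the matrix-vector product, u = (0, -7).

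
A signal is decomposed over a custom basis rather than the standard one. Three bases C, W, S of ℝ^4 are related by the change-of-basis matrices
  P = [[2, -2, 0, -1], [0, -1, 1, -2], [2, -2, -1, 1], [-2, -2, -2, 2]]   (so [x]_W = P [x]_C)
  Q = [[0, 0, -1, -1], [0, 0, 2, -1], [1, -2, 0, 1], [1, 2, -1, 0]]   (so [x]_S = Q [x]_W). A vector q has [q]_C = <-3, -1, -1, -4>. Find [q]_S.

<5, -16, -14, 23>

Composing the changes, [q]_S = Q P [q]_C.
Q P = [[0, 4, 3, -3], [6, -2, 0, 0], [0, -2, -4, 5], [0, -2, 3, -6]]; applying this to <-3, -1, -1, -4> gives <5, -16, -14, 23>.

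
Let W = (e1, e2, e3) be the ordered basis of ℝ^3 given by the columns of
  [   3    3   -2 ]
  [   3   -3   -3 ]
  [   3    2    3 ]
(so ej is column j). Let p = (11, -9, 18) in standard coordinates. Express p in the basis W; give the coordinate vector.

(2, 3, 2)

We seek scalars with c_1 e1 + ... + c_3 e3 = p; equivalently solve M c = p where the columns of M are e1, ..., e3.
Row-reducing the augmented matrix [M | p] gives c = (2, 3, 2).
Check: 2e1 + 3e2 + 2e3 = (11, -9, 18).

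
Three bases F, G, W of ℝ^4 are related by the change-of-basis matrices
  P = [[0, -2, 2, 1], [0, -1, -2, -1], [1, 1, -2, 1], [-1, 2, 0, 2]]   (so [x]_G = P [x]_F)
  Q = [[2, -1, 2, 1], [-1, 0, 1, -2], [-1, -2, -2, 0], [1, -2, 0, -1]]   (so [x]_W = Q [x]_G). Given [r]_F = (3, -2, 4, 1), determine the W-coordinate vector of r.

Composing the changes, [r]_W = Q P [r]_F.
Q P = [[1, 1, 2, 7], [3, -1, -4, -4], [-2, 2, 6, -1], [1, -2, 6, 1]]; applying this to (3, -2, 4, 1) gives (16, -9, 13, 32).

(16, -9, 13, 32)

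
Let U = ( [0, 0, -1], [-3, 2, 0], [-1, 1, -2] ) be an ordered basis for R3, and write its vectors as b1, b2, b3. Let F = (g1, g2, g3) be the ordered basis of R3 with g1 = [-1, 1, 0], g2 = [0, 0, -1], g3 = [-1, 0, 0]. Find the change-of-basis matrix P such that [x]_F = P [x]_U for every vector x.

Column j of P is [bj]_F, since P maps U-coordinates to F-coordinates.
Expressing b1 in F: b1 = 0·g1 + g2 + 0·g3, so column 1 of P is [0, 1, 0].
Doing the same for each bj gives P = [[0, 2, 1], [1, 0, 2], [0, 1, 0]].

[[0, 2, 1], [1, 0, 2], [0, 1, 0]]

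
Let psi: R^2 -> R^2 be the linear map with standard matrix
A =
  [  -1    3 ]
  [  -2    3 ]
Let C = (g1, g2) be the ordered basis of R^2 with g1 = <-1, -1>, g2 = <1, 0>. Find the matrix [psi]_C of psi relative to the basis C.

With P the matrix whose columns are g1, g2, [psi]_C = P^(-1) A P.
Column by column: psi(g1) = A g1 = <-2, -1>; its C-coordinates <1, -1> give column 1.
Continuing for each basis vector yields [psi]_C = [[1, 2], [-1, 1]].

[[1, 2], [-1, 1]]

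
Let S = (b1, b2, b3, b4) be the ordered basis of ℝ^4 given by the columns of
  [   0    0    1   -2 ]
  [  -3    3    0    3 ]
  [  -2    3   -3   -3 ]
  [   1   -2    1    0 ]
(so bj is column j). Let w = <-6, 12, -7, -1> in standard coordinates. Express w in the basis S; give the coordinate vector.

[w]_S is the unique c with M c = w, where M has columns b1, ..., b4.
Solving this 4x4 system gives c = (-1, 0, 0, 3).
Check: -b1 + 0·b2 + 0·b3 + 3b4 = <-6, 12, -7, -1>.

<-1, 0, 0, 3>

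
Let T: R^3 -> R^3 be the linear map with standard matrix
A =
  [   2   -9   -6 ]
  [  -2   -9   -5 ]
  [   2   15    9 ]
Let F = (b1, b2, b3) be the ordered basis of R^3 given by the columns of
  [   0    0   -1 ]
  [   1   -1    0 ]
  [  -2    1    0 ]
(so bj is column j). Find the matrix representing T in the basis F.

The j-th column of [T]_F is [T(bj)]_F.
T(b1) = A b1 = [3, 1, -3] = 2b1 + b2 - 3b3, so column 1 is [2, 1, -3].
Repeating for b2, b3 and assembling the columns gives [[2, 2, 0], [1, -2, -2], [-3, -3, 2]].

[[2, 2, 0], [1, -2, -2], [-3, -3, 2]]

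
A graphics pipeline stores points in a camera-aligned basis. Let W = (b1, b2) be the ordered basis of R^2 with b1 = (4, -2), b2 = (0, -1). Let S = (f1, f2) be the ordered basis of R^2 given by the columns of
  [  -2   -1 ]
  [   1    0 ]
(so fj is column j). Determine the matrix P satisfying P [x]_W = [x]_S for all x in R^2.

Column j of P is [bj]_S, since P maps W-coordinates to S-coordinates.
Expressing b1 in S: b1 = -2f1 + 0·f2, so column 1 of P is (-2, 0).
Doing the same for each bj gives P = [[-2, -1], [0, 2]].

[[-2, -1], [0, 2]]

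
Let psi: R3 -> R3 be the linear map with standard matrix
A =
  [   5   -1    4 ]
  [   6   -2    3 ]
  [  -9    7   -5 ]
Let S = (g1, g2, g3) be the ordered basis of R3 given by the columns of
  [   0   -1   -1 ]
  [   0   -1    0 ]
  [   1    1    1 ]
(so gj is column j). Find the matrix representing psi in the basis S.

[[-1, -3, 3], [-3, 1, 3], [-1, -1, -2]]

Let P have columns g1, ..., g3. Then [psi]_S = P^(-1) A P.
Here det P = -1, so P^(-1) is integer; computing A P first and then P^(-1)(A P) gives [[-1, -3, 3], [-3, 1, 3], [-1, -1, -2]].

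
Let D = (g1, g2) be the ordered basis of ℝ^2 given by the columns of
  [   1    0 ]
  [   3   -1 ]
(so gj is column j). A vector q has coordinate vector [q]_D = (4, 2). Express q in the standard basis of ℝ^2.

q = M [q]_D, where M has columns g1, g2.
Carrying out the matrix-vector product, q = (4, 10).

(4, 10)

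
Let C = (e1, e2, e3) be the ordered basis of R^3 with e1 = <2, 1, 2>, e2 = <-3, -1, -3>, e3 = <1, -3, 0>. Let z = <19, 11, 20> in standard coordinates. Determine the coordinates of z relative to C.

<4, -4, -1>

[z]_C is the unique c with M c = z, where M has columns e1, ..., e3.
Gaussian elimination on [M | z] yields c = (4, -4, -1).
Check: 4e1 - 4e2 - e3 = <19, 11, 20>.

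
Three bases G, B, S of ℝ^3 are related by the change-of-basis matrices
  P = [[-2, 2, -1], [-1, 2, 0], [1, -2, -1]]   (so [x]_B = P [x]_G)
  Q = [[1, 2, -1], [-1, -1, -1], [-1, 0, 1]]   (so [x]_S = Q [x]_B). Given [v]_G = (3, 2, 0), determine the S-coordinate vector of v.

(1, 2, 1)

Apply P to get B-coordinates (-2, 1, -1), then Q to get S-coordinates.
The result is [v]_S = (1, 2, 1).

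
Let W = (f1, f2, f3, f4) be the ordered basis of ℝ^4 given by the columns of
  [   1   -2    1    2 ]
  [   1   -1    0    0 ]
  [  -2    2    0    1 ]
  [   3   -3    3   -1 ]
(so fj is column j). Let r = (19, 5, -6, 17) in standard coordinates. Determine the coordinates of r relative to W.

(1, -4, 2, 4)

[r]_W is the unique c with M c = r, where M has columns f1, ..., f4.
Gaussian elimination on [M | r] yields c = (1, -4, 2, 4).
Check: f1 - 4f2 + 2f3 + 4f4 = (19, 5, -6, 17).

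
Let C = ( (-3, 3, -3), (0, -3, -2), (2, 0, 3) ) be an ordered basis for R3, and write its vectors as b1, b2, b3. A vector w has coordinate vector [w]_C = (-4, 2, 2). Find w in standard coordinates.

(16, -18, 14)

The coordinates say w = -4b1 + 2b2 + 2b3; adding the scaled basis vectors gives (16, -18, 14).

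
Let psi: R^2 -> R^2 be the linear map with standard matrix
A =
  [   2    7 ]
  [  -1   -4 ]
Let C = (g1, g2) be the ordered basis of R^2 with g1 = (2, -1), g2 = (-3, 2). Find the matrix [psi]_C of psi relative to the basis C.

[[0, 1], [1, -2]]

The j-th column of [psi]_C is [psi(gj)]_C.
psi(g1) = A g1 = (-3, 2) = 0·g1 + g2, so column 1 is (0, 1).
Repeating for g2 and assembling the columns gives [[0, 1], [1, -2]].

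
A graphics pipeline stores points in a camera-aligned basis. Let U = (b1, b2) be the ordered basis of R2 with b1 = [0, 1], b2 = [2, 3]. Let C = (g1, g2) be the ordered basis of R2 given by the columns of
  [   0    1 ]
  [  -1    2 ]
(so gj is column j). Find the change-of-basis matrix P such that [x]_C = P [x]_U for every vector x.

Take x = bj: its U-coordinates are the j-th standard unit vector, so P e_j — column j of P — equals [bj]_C.
b1 = -g1 + 0·g2, giving column 1 = [-1, 0]; repeating for each j gives P = [[-1, 1], [0, 2]].

[[-1, 1], [0, 2]]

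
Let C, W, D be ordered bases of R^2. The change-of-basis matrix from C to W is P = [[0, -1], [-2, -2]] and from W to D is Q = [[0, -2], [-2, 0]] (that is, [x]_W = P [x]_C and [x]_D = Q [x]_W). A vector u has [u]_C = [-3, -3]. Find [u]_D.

[-24, -6]

Composing the changes, [u]_D = Q P [u]_C.
Q P = [[4, 4], [0, 2]]; applying this to [-3, -3] gives [-24, -6].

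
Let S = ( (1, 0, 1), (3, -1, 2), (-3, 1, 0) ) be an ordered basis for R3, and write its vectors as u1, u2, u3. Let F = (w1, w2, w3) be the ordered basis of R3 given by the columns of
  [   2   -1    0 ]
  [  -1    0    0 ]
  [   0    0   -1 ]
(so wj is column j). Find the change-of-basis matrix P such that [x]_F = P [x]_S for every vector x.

Take x = uj: its S-coordinates are the j-th standard unit vector, so P e_j — column j of P — equals [uj]_F.
u1 = 0·w1 - w2 - w3, giving column 1 = (0, -1, -1); repeating for each j gives P = [[0, 1, -1], [-1, -1, 1], [-1, -2, 0]].

[[0, 1, -1], [-1, -1, 1], [-1, -2, 0]]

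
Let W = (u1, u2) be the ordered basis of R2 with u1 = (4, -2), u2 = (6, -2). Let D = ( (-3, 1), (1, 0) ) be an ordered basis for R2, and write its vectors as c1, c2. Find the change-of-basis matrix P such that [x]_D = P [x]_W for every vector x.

[[-2, -2], [-2, 0]]

Column j of P is [uj]_D, since P maps W-coordinates to D-coordinates.
Expressing u1 in D: u1 = -2c1 - 2c2, so column 1 of P is (-2, -2).
Doing the same for each uj gives P = [[-2, -2], [-2, 0]].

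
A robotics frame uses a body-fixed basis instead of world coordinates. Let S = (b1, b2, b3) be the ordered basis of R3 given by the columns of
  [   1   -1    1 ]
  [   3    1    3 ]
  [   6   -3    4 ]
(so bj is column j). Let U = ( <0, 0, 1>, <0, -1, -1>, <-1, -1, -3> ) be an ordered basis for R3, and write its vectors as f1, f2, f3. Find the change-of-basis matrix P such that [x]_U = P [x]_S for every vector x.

Column j of P is [bj]_U, since P maps S-coordinates to U-coordinates.
Expressing b1 in U: b1 = f1 - 2f2 - f3, so column 1 of P is <1, -2, -1>.
Doing the same for each bj gives P = [[1, -2, -1], [-2, -2, -2], [-1, 1, -1]].

[[1, -2, -1], [-2, -2, -2], [-1, 1, -1]]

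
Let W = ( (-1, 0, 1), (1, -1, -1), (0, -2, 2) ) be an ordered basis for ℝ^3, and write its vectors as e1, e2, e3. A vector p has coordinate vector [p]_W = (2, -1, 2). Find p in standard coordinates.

p = M [p]_W, where M has columns e1, ..., e3.
Carrying out the matrix-vector product, p = (-3, -3, 7).

(-3, -3, 7)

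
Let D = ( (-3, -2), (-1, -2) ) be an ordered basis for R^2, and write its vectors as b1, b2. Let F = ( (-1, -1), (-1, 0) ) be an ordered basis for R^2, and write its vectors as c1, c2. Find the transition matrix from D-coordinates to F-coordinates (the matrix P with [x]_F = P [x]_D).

[[2, 2], [1, -1]]

Let M have columns bj and N have columns cj. Then for every x, N [x]_F = x = M [x]_D, so P = N^(-1) M.
Since det N = -1, N^(-1) has integer entries; multiplying gives P = [[2, 2], [1, -1]].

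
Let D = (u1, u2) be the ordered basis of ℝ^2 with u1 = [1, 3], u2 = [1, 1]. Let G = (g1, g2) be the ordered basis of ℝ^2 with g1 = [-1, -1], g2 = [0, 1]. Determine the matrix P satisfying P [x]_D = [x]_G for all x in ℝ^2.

Take x = uj: its D-coordinates are the j-th standard unit vector, so P e_j — column j of P — equals [uj]_G.
u1 = -g1 + 2g2, giving column 1 = [-1, 2]; repeating for each j gives P = [[-1, -1], [2, 0]].

[[-1, -1], [2, 0]]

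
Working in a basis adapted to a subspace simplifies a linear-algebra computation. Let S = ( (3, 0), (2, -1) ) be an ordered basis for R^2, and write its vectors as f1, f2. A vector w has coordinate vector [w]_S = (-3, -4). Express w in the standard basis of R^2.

(-17, 4)

The coordinates say w = -3f1 - 4f2; adding the scaled basis vectors gives (-17, 4).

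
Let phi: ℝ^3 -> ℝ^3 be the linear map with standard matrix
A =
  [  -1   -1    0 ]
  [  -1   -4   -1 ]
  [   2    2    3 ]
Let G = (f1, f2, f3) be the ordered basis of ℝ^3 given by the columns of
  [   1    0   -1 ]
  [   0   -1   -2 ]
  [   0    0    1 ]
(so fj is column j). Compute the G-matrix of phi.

[[1, -1, 0], [-3, 0, -2], [2, -2, -3]]

The j-th column of [phi]_G is [phi(fj)]_G.
phi(f1) = A f1 = <-1, -1, 2> = f1 - 3f2 + 2f3, so column 1 is <1, -3, 2>.
Repeating for f2, f3 and assembling the columns gives [[1, -1, 0], [-3, 0, -2], [2, -2, -3]].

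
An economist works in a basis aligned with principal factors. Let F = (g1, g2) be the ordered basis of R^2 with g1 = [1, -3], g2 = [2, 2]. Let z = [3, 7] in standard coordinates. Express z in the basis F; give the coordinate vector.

We seek scalars with c_1 g1 + c_2 g2 = z; equivalently solve M c = z where the columns of M are g1, g2.
System: c_1 + 2c_2 = 3, -3c_1 + 2c_2 = 7; solving gives c_1 = -1, c_2 = 2.
Check: -g1 + 2g2 = [3, 7].

[-1, 2]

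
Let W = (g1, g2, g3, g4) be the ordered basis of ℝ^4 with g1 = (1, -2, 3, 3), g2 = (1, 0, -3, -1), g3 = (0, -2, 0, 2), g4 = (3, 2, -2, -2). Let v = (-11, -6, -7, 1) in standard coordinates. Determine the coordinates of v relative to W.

(-2, 3, 1, -4)

We seek scalars with c_1 g1 + ... + c_4 g4 = v; equivalently solve M c = v where the columns of M are g1, ..., g4.
Gaussian elimination on [M | v] yields c = (-2, 3, 1, -4).
Check: -2g1 + 3g2 + g3 - 4g4 = (-11, -6, -7, 1).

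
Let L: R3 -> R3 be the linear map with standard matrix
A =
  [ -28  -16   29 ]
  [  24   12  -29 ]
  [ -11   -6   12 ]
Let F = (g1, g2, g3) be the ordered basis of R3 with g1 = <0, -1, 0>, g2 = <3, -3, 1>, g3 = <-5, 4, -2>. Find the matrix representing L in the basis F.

Let P have columns g1, ..., g3. Then [L]_F = P^(-1) A P.
Here det P = -1, so P^(-1) is integer; computing A P first and then P^(-1)(A P) gives [[-2, -2, -1], [2, 1, 1], [-2, 2, -3]].

[[-2, -2, -1], [2, 1, 1], [-2, 2, -3]]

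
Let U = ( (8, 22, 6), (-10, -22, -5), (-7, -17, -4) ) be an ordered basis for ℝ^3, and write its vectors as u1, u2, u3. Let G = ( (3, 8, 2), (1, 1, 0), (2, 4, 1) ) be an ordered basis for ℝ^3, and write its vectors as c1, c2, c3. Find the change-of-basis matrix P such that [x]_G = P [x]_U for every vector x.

Column j of P is [uj]_G, since P maps U-coordinates to G-coordinates.
Expressing u1 in G: u1 = 2c1 - 2c2 + 2c3, so column 1 of P is (2, -2, 2).
Doing the same for each uj gives P = [[2, -2, -2], [-2, -2, -1], [2, -1, 0]].

[[2, -2, -2], [-2, -2, -1], [2, -1, 0]]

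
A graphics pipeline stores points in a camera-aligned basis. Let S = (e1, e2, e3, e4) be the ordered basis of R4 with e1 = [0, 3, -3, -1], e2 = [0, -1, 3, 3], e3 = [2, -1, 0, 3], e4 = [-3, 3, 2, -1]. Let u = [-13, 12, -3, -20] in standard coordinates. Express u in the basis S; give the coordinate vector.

[-1, -4, -2, 3]

Write u = c_1 e1 + ... + c_4 e4 and solve for the c_i.
Row-reducing the augmented matrix [M | u] gives c = (-1, -4, -2, 3).
Check: -e1 - 4e2 - 2e3 + 3e4 = [-13, 12, -3, -20].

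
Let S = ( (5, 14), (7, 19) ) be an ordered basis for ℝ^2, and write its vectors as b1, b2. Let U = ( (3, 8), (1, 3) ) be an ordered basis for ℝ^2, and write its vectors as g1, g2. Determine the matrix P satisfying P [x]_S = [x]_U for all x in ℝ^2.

Take x = bj: its S-coordinates are the j-th standard unit vector, so P e_j — column j of P — equals [bj]_U.
b1 = g1 + 2g2, giving column 1 = (1, 2); repeating for each j gives P = [[1, 2], [2, 1]].

[[1, 2], [2, 1]]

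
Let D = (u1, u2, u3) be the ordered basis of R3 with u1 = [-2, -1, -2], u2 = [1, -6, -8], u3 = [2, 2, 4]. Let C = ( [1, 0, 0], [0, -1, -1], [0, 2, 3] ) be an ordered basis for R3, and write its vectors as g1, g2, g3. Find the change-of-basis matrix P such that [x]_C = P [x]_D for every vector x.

Take x = uj: its D-coordinates are the j-th standard unit vector, so P e_j — column j of P — equals [uj]_C.
u1 = -2g1 - g2 - g3, giving column 1 = [-2, -1, -1]; repeating for each j gives P = [[-2, 1, 2], [-1, 2, 2], [-1, -2, 2]].

[[-2, 1, 2], [-1, 2, 2], [-1, -2, 2]]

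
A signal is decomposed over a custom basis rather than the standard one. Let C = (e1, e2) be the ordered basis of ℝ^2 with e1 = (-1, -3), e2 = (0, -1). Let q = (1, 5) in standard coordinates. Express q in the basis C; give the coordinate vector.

We seek scalars with c_1 e1 + c_2 e2 = q; equivalently solve M c = q where the columns of M are e1, e2.
System: -c_1 + 0c_2 = 1, -3c_1 - c_2 = 5; solving gives c_1 = -1, c_2 = -2.
Check: -e1 - 2e2 = (1, 5).

(-1, -2)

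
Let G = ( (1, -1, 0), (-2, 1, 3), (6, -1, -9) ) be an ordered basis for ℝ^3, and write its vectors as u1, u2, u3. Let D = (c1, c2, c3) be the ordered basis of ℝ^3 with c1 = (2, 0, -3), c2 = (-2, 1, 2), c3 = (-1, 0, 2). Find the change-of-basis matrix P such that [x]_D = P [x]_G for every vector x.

[[0, 1, 1], [-1, 1, -1], [1, 2, -2]]

Column j of P is [uj]_D, since P maps G-coordinates to D-coordinates.
Expressing u1 in D: u1 = 0·c1 - c2 + c3, so column 1 of P is (0, -1, 1).
Doing the same for each uj gives P = [[0, 1, 1], [-1, 1, -1], [1, 2, -2]].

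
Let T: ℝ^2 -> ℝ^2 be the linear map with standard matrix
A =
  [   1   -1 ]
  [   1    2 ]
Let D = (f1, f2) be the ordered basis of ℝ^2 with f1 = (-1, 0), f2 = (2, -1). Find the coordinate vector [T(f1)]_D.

(3, 1)

Compute T(f1) = A f1 = (-1, -1) in standard coordinates.
Then write this in D-coordinates: solve for y in y_1 f1 + y_2 f2 = (-1, -1).
This gives y = (3, 1), which is column 1 of [T]_D.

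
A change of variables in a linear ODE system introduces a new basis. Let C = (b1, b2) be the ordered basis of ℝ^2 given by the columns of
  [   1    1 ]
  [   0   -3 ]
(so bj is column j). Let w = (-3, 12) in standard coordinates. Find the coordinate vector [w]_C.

(1, -4)

[w]_C is the unique c with M c = w, where M has columns b1, b2.
System: c_1 + c_2 = -3, 0c_1 - 3c_2 = 12; solving gives c_1 = 1, c_2 = -4.
Check: b1 - 4b2 = (-3, 12).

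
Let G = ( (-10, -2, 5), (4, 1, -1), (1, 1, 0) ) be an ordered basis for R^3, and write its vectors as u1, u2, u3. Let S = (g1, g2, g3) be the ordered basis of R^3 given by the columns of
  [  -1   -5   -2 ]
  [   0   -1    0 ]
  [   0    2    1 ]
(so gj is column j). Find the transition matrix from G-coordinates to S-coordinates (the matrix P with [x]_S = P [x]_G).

[[-2, -1, 0], [2, -1, -1], [1, 1, 2]]

Column j of P is [uj]_S, since P maps G-coordinates to S-coordinates.
Expressing u1 in S: u1 = -2g1 + 2g2 + g3, so column 1 of P is (-2, 2, 1).
Doing the same for each uj gives P = [[-2, -1, 0], [2, -1, -1], [1, 1, 2]].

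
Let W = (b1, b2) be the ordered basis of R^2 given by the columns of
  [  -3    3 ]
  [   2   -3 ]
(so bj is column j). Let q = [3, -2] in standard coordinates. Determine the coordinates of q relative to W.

Write q = c_1 b1 + c_2 b2 and solve for the c_i.
System: -3c_1 + 3c_2 = 3, 2c_1 - 3c_2 = -2; solving gives c_1 = -1, c_2 = 0.
Check: -b1 + 0·b2 = [3, -2].

[-1, 0]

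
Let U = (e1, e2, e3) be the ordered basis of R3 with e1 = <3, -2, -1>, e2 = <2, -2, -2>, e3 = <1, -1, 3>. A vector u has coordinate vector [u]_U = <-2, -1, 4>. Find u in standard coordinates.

<-4, 2, 16>

By definition u = -2e1 - e2 + 4e3.
Summing componentwise gives <-4, 2, 16>.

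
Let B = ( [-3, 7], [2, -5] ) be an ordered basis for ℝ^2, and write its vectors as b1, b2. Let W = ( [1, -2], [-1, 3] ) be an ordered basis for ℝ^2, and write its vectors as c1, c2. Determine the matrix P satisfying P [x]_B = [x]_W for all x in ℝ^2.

Take x = bj: its B-coordinates are the j-th standard unit vector, so P e_j — column j of P — equals [bj]_W.
b1 = -2c1 + c2, giving column 1 = [-2, 1]; repeating for each j gives P = [[-2, 1], [1, -1]].

[[-2, 1], [1, -1]]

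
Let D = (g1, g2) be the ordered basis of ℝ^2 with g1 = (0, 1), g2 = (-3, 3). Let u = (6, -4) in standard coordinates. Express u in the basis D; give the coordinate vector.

We seek scalars with c_1 g1 + c_2 g2 = u; equivalently solve M c = u where the columns of M are g1, g2.
System: 0c_1 - 3c_2 = 6, c_1 + 3c_2 = -4; solving gives c_1 = 2, c_2 = -2.
Check: 2g1 - 2g2 = (6, -4).

(2, -2)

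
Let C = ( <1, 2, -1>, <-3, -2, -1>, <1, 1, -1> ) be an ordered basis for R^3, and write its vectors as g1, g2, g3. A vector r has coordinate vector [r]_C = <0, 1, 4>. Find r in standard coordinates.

The coordinates say r = 0·g1 + g2 + 4g3; adding the scaled basis vectors gives <1, 2, -5>.

<1, 2, -5>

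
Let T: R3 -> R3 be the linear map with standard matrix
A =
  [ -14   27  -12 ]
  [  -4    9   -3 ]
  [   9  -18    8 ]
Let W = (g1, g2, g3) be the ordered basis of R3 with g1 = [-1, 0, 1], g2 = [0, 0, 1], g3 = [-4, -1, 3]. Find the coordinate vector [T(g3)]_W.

[-1, 1, 2]

Column 3 of [T]_W is the W-coordinate vector of T(g3).
In standard coordinates T(g3) = A g3 = [-7, -2, 6].
Converting to W: [-7, -2, 6] = -g1 + g2 + 2g3, so the coordinate vector is [-1, 1, 2].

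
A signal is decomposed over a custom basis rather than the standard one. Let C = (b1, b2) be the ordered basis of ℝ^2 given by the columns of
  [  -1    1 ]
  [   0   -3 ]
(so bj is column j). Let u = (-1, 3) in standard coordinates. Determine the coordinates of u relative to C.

(0, -1)

We seek scalars with c_1 b1 + c_2 b2 = u; equivalently solve M c = u where the columns of M are b1, b2.
System: -c_1 + c_2 = -1, 0c_1 - 3c_2 = 3; solving gives c_1 = 0, c_2 = -1.
Check: 0·b1 - b2 = (-1, 3).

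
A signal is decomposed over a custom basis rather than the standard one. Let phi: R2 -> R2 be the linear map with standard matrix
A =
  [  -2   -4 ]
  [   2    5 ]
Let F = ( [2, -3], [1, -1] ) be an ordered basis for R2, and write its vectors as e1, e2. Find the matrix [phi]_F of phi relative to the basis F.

Let P have columns e1, e2. Then [phi]_F = P^(-1) A P.
Here det P = 1, so P^(-1) is integer; computing A P first and then P^(-1)(A P) gives [[3, 1], [2, 0]].

[[3, 1], [2, 0]]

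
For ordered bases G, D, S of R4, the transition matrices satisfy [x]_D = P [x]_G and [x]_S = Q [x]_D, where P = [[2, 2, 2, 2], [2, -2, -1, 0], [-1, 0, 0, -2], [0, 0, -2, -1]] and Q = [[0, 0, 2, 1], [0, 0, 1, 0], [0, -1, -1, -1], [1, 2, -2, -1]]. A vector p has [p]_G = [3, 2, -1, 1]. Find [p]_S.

Apply P to get D-coordinates [10, 3, -5, 1], then Q to get S-coordinates.
The result is [p]_S = [-9, -5, 1, 25].

[-9, -5, 1, 25]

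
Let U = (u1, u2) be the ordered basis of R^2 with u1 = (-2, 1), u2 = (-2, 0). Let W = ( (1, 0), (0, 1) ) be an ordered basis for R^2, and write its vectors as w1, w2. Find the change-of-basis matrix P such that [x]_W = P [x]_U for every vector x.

Column j of P is [uj]_W, since P maps U-coordinates to W-coordinates.
Expressing u1 in W: u1 = -2w1 + w2, so column 1 of P is (-2, 1).
Doing the same for each uj gives P = [[-2, -2], [1, 0]].

[[-2, -2], [1, 0]]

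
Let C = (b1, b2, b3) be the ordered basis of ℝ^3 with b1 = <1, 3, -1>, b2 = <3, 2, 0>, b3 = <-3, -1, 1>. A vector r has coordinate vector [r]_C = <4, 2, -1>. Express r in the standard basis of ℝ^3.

<13, 17, -5>

By definition r = 4b1 + 2b2 - b3.
Summing componentwise gives <13, 17, -5>.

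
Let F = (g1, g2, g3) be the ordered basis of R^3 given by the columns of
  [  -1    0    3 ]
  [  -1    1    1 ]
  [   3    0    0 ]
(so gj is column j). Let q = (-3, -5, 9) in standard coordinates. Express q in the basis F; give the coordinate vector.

(3, -2, 0)

[q]_F is the unique c with M c = q, where M has columns g1, ..., g3.
Gaussian elimination on [M | q] yields c = (3, -2, 0).
Check: 3g1 - 2g2 + 0·g3 = (-3, -5, 9).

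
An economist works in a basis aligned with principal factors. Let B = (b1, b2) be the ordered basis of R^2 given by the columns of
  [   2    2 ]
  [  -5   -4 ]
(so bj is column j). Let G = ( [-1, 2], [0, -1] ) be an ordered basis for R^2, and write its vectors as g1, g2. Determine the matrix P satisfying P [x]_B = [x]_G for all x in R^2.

Let M have columns bj and N have columns gj. Then for every x, N [x]_G = x = M [x]_B, so P = N^(-1) M.
Since det N = 1, N^(-1) has integer entries; multiplying gives P = [[-2, -2], [1, 0]].

[[-2, -2], [1, 0]]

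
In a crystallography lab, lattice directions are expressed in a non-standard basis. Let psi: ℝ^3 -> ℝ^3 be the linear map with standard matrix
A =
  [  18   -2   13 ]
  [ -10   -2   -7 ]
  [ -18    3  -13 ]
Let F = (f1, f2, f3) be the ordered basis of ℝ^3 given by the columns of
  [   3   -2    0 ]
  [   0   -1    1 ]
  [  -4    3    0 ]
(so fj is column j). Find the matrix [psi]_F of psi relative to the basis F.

Let P have columns f1, ..., f3. Then [psi]_F = P^(-1) A P.
Here det P = -1, so P^(-1) is integer; computing A P first and then P^(-1)(A P) gives [[2, 3, 0], [2, 2, 1], [0, 3, -1]].

[[2, 3, 0], [2, 2, 1], [0, 3, -1]]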